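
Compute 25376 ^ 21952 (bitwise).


0b110001100100000 ^ 0b101010111000000 = 0b11011011100000 = 14048

14048


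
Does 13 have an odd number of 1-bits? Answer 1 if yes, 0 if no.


0b1101 has 3 ones => parity 1

1


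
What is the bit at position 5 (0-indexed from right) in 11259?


0b10101111111011, position 5 = 1

1


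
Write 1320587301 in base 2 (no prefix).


1320587301 = 1001110101101101001000000100101 in binary

1001110101101101001000000100101


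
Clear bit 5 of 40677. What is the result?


40677 & ~(1 << 5) = 40645

40645


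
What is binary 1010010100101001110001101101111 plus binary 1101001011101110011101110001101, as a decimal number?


1010010100101001110001101101111 + 1101001011101110011101110001101 = 10111100000011000001111011111100 = 3154910972

3154910972


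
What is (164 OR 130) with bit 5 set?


Step 1: 164 | 130 = 166
Step 2: 166 | (1 << 5) = 166 | 32 = 166

166


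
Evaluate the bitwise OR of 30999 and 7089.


0b111100100010111 | 0b1101110110001 = 0b111101110110111 = 31671

31671


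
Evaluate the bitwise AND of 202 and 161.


0b11001010 & 0b10100001 = 0b10000000 = 128

128


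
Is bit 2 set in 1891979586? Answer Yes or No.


0b1110000110001010101000101000010, bit 2 = 0. No

No


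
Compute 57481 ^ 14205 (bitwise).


0b1110000010001001 ^ 0b11011101111101 = 0b1101011111110100 = 55284

55284


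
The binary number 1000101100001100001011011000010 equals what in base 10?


1000101100001100001011011000010 in decimal = 1166415554

1166415554


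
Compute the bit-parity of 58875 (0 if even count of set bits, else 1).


0b1110010111111011 has 12 ones => parity 0

0


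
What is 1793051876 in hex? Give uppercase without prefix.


1793051876 = 6ADFCCE4 hex

6ADFCCE4


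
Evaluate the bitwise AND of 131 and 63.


0b10000011 & 0b111111 = 0b11 = 3

3


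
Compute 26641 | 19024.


0b110100000010001 | 0b100101001010000 = 0b110101001010001 = 27217

27217


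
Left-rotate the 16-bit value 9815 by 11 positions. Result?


Rotate 0b10011001010111 left by 11 (16-bit) = 0b1011100100110010 = 47410

47410


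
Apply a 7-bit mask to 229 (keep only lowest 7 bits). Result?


229 & 127 = 101

101


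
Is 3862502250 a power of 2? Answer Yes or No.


0b11100110001110010001101101101010. Multiple bits set => No

No


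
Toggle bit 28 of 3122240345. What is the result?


3122240345 ^ (1 << 28) = 3122240345 ^ 268435456 = 2853804889

2853804889


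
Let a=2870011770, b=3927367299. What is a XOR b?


2870011770 ^ 3927367299 = 1090927097

1090927097


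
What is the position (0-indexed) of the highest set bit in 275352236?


0b10000011010011000101010101100. Highest set bit at position 28

28


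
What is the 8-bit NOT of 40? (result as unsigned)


~0b101000 = 0b11010111 = 215 (8-bit unsigned)

215


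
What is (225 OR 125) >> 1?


Step 1: 225 | 125 = 253
Step 2: 253 >> 1 = 126

126


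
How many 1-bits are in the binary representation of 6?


0b110 has 2 set bits

2


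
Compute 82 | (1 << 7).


82 | (1 << 7) = 82 | 128 = 210

210


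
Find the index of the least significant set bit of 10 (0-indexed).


0b1010. Lowest set bit at position 1

1


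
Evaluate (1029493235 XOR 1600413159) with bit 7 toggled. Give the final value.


Step 1: 1029493235 ^ 1600413159 = 1647873044
Step 2: 1647873044 ^ (1 << 7) = 1647873044 ^ 128 = 1647873172

1647873172


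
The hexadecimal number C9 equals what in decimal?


C9 hex = 201 decimal

201


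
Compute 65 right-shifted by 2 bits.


0b1000001 >> 2 = 0b10000 = 16

16


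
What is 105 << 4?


0b1101001 << 4 = 0b11010010000 = 1680

1680


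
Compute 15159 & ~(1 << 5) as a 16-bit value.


15159 & ~(1 << 5) = 15127

15127


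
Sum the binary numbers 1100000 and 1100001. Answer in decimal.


1100000 + 1100001 = 11000001 = 193

193


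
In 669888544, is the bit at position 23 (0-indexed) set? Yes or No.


0b100111111011011011000000100000, bit 23 = 1. Yes

Yes


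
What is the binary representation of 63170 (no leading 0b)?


63170 = 1111011011000010 in binary

1111011011000010


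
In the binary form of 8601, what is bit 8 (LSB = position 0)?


0b10000110011001, position 8 = 1

1


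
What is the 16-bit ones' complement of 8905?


8905 ^ 65535 = 56630

56630


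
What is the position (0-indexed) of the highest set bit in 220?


0b11011100. Highest set bit at position 7

7


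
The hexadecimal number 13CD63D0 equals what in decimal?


13CD63D0 hex = 332227536 decimal

332227536


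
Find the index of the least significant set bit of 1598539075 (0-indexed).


0b1011111010001111100010101000011. Lowest set bit at position 0

0


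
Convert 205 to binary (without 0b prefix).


205 = 11001101 in binary

11001101


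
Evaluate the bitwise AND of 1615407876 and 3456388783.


0b1100000010010010010101100000100 & 0b11001110000001000100111010101111 = 0b1000000000000000000101000000100 = 1073744388

1073744388


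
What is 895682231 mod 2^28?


895682231 & 268435455 = 90375863

90375863


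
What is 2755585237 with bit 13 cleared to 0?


2755585237 & ~(1 << 13) = 2755577045

2755577045


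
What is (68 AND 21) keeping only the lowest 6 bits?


Step 1: 68 & 21 = 4
Step 2: 4 & 63 = 4

4


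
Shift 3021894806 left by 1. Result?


0b10110100000111100111010010010110 << 1 = 0b101101000001111001110100100101100 = 6043789612

6043789612


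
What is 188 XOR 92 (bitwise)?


0b10111100 ^ 0b1011100 = 0b11100000 = 224

224


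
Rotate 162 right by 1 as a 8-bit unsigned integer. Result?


Rotate 0b10100010 right by 1 (8-bit) = 0b1010001 = 81

81


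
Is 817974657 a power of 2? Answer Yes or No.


0b110000110000010100110110000001. Multiple bits set => No

No


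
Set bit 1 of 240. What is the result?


240 | (1 << 1) = 240 | 2 = 242

242


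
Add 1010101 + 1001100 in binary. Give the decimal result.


1010101 + 1001100 = 10100001 = 161

161


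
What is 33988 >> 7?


0b1000010011000100 >> 7 = 0b100001001 = 265

265


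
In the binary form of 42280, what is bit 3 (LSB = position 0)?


0b1010010100101000, position 3 = 1

1


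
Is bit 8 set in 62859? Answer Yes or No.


0b1111010110001011, bit 8 = 1. Yes

Yes


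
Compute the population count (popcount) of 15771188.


0b111100001010011000110100 has 11 set bits

11


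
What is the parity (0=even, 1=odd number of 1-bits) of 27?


0b11011 has 4 ones => parity 0

0


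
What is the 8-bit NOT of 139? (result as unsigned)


~0b10001011 = 0b1110100 = 116 (8-bit unsigned)

116


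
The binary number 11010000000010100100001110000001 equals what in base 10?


11010000000010100100001110000001 in decimal = 3490333569

3490333569


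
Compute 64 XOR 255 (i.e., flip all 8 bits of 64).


64 ^ 255 = 191

191


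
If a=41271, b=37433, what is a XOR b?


41271 ^ 37433 = 13070

13070


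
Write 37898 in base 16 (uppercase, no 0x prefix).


37898 = 940A hex

940A


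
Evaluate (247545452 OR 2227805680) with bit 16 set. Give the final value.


Step 1: 247545452 | 2227805680 = 2395586556
Step 2: 2395586556 | (1 << 16) = 2395586556 | 65536 = 2395586556

2395586556


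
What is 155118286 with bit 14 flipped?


155118286 ^ (1 << 14) = 155118286 ^ 16384 = 155101902

155101902


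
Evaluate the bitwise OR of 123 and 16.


0b1111011 | 0b10000 = 0b1111011 = 123

123


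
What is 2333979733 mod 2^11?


2333979733 & 2047 = 1109

1109


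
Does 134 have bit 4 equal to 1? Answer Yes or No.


0b10000110, bit 4 = 0. No

No


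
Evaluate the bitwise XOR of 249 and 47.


0b11111001 ^ 0b101111 = 0b11010110 = 214

214


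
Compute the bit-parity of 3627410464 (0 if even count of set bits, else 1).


0b11011000001101011110010000100000 has 13 ones => parity 1

1


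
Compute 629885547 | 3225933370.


0b100101100010110100101001101011 | 0b11000000010001111101011000111010 = 0b11100101110011111101111001111011 = 3855605371

3855605371


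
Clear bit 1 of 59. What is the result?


59 & ~(1 << 1) = 57

57


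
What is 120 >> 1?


0b1111000 >> 1 = 0b111100 = 60

60


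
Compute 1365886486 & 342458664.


0b1010001011010011100011000010110 & 0b10100011010011000000100101000 = 0b10000011010011000000000000000 = 275349504

275349504


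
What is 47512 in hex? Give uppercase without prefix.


47512 = B998 hex

B998


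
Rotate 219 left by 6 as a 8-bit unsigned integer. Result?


Rotate 0b11011011 left by 6 (8-bit) = 0b11110110 = 246

246


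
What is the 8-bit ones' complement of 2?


2 ^ 255 = 253

253


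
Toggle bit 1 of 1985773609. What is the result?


1985773609 ^ (1 << 1) = 1985773609 ^ 2 = 1985773611

1985773611


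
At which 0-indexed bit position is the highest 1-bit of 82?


0b1010010. Highest set bit at position 6

6


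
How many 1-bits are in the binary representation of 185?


0b10111001 has 5 set bits

5


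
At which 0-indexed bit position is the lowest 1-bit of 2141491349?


0b1111111101001001001000010010101. Lowest set bit at position 0

0


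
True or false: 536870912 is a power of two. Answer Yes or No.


0b100000000000000000000000000000. Only one bit set => Yes

Yes


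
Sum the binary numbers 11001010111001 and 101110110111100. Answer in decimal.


11001010111001 + 101110110111100 = 1001000001110101 = 36981

36981


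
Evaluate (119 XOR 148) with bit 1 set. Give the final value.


Step 1: 119 ^ 148 = 227
Step 2: 227 | (1 << 1) = 227 | 2 = 227

227


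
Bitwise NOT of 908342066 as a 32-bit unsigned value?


~0b110110001001000011001100110010 = 0b11001001110110111100110011001101 = 3386625229 (32-bit unsigned)

3386625229


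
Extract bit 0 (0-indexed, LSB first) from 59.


0b111011, position 0 = 1

1


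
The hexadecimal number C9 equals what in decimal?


C9 hex = 201 decimal

201


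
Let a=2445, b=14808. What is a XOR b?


2445 ^ 14808 = 12373

12373


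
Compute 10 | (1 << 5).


10 | (1 << 5) = 10 | 32 = 42

42


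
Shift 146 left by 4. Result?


0b10010010 << 4 = 0b100100100000 = 2336

2336


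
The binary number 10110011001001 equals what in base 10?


10110011001001 in decimal = 11465

11465


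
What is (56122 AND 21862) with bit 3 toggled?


Step 1: 56122 & 21862 = 20770
Step 2: 20770 ^ (1 << 3) = 20770 ^ 8 = 20778

20778


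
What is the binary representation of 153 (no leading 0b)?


153 = 10011001 in binary

10011001


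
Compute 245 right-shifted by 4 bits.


0b11110101 >> 4 = 0b1111 = 15

15


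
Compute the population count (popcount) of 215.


0b11010111 has 6 set bits

6


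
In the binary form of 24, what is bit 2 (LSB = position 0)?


0b11000, position 2 = 0

0


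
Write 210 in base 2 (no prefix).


210 = 11010010 in binary

11010010


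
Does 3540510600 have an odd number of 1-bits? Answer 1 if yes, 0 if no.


0b11010011000001111110011110001000 has 16 ones => parity 0

0


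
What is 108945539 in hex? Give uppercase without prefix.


108945539 = 67E6083 hex

67E6083


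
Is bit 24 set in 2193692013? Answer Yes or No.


0b10000010110000010001010101101101, bit 24 = 0. No

No


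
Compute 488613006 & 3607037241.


0b11101000111111010010010001110 & 0b11010110111111110000010100111001 = 0b10100000111110000010000001000 = 337576968

337576968


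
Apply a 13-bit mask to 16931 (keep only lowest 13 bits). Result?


16931 & 8191 = 547

547


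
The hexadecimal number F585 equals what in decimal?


F585 hex = 62853 decimal

62853


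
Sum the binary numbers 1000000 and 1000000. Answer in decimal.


1000000 + 1000000 = 10000000 = 128

128


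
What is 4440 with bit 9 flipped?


4440 ^ (1 << 9) = 4440 ^ 512 = 4952

4952


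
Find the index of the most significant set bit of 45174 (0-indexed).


0b1011000001110110. Highest set bit at position 15

15


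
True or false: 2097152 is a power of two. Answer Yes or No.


0b1000000000000000000000. Only one bit set => Yes

Yes


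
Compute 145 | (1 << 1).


145 | (1 << 1) = 145 | 2 = 147

147


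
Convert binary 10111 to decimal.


10111 in decimal = 23

23


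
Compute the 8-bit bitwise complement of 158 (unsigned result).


~0b10011110 = 0b1100001 = 97 (8-bit unsigned)

97


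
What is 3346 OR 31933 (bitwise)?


0b110100010010 | 0b111110010111101 = 0b111110110111111 = 32191

32191


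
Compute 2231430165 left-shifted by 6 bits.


0b10000101000000001110110000010101 << 6 = 0b10000101000000001110110000010101000000 = 142811530560

142811530560


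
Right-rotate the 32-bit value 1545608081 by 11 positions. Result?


Rotate 0b1011100001000000001101110010001 right by 11 (32-bit) = 0b1110010001010111000010000000011 = 1915454467

1915454467


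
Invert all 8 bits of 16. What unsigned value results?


16 ^ 255 = 239

239


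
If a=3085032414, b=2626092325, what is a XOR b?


3085032414 ^ 2626092325 = 728180475

728180475


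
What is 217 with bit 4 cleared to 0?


217 & ~(1 << 4) = 201

201


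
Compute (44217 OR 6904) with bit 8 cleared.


Step 1: 44217 | 6904 = 48889
Step 2: 48889 & ~(1 << 8) = 48889

48889


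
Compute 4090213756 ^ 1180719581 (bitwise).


0b11110011110010111011010101111100 ^ 0b1000110011000000101100111011101 = 0b10110101101010111110110010100001 = 3047943329

3047943329


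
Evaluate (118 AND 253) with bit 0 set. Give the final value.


Step 1: 118 & 253 = 116
Step 2: 116 | (1 << 0) = 116 | 1 = 117

117


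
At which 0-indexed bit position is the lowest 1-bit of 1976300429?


0b1110101110010111111001110001101. Lowest set bit at position 0

0


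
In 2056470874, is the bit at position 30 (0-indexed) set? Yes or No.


0b1111010100100110100000101011010, bit 30 = 1. Yes

Yes


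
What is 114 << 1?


0b1110010 << 1 = 0b11100100 = 228

228


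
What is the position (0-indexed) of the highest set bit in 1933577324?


0b1110011010000000000110001101100. Highest set bit at position 30

30


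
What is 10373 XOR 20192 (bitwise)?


0b10100010000101 ^ 0b100111011100000 = 0b110011001100101 = 26213

26213


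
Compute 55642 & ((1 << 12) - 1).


55642 & 4095 = 2394

2394


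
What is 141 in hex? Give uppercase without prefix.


141 = 8D hex

8D


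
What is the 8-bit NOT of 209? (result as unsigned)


~0b11010001 = 0b101110 = 46 (8-bit unsigned)

46


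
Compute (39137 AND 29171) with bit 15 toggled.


Step 1: 39137 & 29171 = 4321
Step 2: 4321 ^ (1 << 15) = 4321 ^ 32768 = 37089

37089


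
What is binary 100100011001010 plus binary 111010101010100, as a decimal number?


100100011001010 + 111010101010100 = 1011111000011110 = 48670

48670


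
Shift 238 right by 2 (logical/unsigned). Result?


0b11101110 >> 2 = 0b111011 = 59

59


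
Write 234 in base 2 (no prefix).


234 = 11101010 in binary

11101010


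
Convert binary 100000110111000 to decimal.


100000110111000 in decimal = 16824

16824


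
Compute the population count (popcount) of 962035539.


0b111001010101110111111101010011 has 20 set bits

20


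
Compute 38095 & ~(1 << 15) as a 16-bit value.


38095 & ~(1 << 15) = 5327

5327


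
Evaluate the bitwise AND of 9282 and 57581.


0b10010001000010 & 0b1110000011101101 = 0b10000001000000 = 8256

8256


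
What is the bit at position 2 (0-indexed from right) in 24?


0b11000, position 2 = 0

0


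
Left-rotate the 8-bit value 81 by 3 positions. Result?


Rotate 0b1010001 left by 3 (8-bit) = 0b10001010 = 138

138


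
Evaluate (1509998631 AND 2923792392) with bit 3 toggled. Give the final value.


Step 1: 1509998631 & 2923792392 = 167804928
Step 2: 167804928 ^ (1 << 3) = 167804928 ^ 8 = 167804936

167804936


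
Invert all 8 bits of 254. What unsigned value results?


254 ^ 255 = 1

1


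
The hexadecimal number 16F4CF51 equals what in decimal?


16F4CF51 hex = 385142609 decimal

385142609


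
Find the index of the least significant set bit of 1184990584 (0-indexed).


0b1000110101000011000010101111000. Lowest set bit at position 3

3


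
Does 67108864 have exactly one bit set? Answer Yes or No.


0b100000000000000000000000000. Only one bit set => Yes

Yes


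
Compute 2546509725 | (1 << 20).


2546509725 | (1 << 20) = 2546509725 | 1048576 = 2547558301

2547558301


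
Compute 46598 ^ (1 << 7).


46598 ^ (1 << 7) = 46598 ^ 128 = 46726

46726


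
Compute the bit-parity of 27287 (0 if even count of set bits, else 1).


0b110101010010111 has 9 ones => parity 1

1


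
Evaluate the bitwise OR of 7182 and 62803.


0b1110000001110 | 0b1111010101010011 = 0b1111110101011111 = 64863

64863


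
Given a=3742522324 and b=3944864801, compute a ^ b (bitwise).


3742522324 ^ 3944864801 = 875792373

875792373


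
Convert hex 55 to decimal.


55 hex = 85 decimal

85


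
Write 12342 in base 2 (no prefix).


12342 = 11000000110110 in binary

11000000110110


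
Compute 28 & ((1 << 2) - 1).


28 & 3 = 0

0


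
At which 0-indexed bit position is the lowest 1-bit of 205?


0b11001101. Lowest set bit at position 0

0


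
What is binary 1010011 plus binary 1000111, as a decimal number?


1010011 + 1000111 = 10011010 = 154

154


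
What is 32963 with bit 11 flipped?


32963 ^ (1 << 11) = 32963 ^ 2048 = 35011

35011


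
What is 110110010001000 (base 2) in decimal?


110110010001000 in decimal = 27784

27784


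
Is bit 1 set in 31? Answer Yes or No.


0b11111, bit 1 = 1. Yes

Yes


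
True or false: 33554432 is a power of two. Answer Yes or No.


0b10000000000000000000000000. Only one bit set => Yes

Yes


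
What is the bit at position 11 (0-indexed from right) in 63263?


0b1111011100011111, position 11 = 0

0


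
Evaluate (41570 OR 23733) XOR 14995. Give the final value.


Step 1: 41570 | 23733 = 65271
Step 2: 65271 ^ 14995 = 50276

50276


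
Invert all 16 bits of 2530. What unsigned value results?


2530 ^ 65535 = 63005

63005


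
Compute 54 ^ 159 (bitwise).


0b110110 ^ 0b10011111 = 0b10101001 = 169

169


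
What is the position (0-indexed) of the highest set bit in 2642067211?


0b10011101011110101011111100001011. Highest set bit at position 31

31


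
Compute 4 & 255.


0b100 & 0b11111111 = 0b100 = 4

4


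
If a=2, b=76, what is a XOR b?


2 ^ 76 = 78

78


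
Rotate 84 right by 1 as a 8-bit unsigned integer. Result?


Rotate 0b1010100 right by 1 (8-bit) = 0b101010 = 42

42


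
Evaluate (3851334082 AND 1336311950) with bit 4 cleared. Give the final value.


Step 1: 3851334082 & 1336311950 = 1166442626
Step 2: 1166442626 & ~(1 << 4) = 1166442626

1166442626


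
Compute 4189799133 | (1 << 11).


4189799133 | (1 << 11) = 4189799133 | 2048 = 4189801181

4189801181


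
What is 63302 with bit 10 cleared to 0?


63302 & ~(1 << 10) = 62278

62278


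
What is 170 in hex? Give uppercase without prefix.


170 = AA hex

AA


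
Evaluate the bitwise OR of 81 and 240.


0b1010001 | 0b11110000 = 0b11110001 = 241

241


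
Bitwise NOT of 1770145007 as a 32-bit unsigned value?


~0b1101001100000100100010011101111 = 0b10010110011111011011101100010000 = 2524822288 (32-bit unsigned)

2524822288


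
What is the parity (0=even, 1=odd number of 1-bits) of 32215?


0b111110111010111 has 12 ones => parity 0

0


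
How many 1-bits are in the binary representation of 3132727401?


0b10111010101110011010000001101001 has 16 set bits

16


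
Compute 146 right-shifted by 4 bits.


0b10010010 >> 4 = 0b1001 = 9

9


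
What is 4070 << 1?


0b111111100110 << 1 = 0b1111111001100 = 8140

8140


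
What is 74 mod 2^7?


74 & 127 = 74

74


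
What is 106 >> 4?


0b1101010 >> 4 = 0b110 = 6

6


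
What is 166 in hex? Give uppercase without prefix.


166 = A6 hex

A6


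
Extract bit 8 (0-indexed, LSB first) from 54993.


0b1101011011010001, position 8 = 0

0


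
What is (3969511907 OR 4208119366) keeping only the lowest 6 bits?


Step 1: 3969511907 | 4208119366 = 4275830759
Step 2: 4275830759 & 63 = 39

39


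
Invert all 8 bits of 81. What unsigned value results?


81 ^ 255 = 174

174


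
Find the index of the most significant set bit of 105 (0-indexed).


0b1101001. Highest set bit at position 6

6


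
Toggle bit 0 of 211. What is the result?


211 ^ (1 << 0) = 211 ^ 1 = 210

210


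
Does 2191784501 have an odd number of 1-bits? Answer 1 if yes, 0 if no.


0b10000010101000111111101000110101 has 16 ones => parity 0

0


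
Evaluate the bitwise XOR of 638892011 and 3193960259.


0b100110000101001011011111101011 ^ 0b10111110010111111111011101000011 = 0b10011000010010110100000010101000 = 2555068584

2555068584


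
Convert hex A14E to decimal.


A14E hex = 41294 decimal

41294


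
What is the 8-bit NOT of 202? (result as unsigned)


~0b11001010 = 0b110101 = 53 (8-bit unsigned)

53


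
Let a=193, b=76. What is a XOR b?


193 ^ 76 = 141

141


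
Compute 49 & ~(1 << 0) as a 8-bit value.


49 & ~(1 << 0) = 48

48


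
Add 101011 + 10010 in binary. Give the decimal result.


101011 + 10010 = 111101 = 61

61


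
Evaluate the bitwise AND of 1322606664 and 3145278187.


0b1001110110101010110000001001000 & 0b10111011011110010010001011101011 = 0b1010010100010010000001001000 = 173088840

173088840


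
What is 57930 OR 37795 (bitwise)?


0b1110001001001010 | 0b1001001110100011 = 0b1111001111101011 = 62443

62443


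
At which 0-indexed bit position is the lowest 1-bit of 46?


0b101110. Lowest set bit at position 1

1


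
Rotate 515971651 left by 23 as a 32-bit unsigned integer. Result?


Rotate 0b11110110000010001101001000011 left by 23 (32-bit) = 0b100001100011110110000010001101 = 563044493

563044493


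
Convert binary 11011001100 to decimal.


11011001100 in decimal = 1740

1740


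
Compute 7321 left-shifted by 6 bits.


0b1110010011001 << 6 = 0b1110010011001000000 = 468544

468544


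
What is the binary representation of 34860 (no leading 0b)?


34860 = 1000100000101100 in binary

1000100000101100


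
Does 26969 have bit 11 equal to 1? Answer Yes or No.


0b110100101011001, bit 11 = 1. Yes

Yes


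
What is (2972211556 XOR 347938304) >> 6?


Step 1: 2972211556 ^ 347938304 = 2778023780
Step 2: 2778023780 >> 6 = 43406621

43406621


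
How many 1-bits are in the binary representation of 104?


0b1101000 has 3 set bits

3


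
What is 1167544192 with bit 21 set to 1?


1167544192 | (1 << 21) = 1167544192 | 2097152 = 1169641344

1169641344


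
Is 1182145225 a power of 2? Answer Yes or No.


0b1000110011101100001101011001001. Multiple bits set => No

No


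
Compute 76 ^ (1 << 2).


76 ^ (1 << 2) = 76 ^ 4 = 72

72


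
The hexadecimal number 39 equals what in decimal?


39 hex = 57 decimal

57


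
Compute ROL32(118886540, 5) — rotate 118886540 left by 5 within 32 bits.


Rotate 0b111000101100001000010001100 left by 5 (32-bit) = 0b11100010110000100001000110000000 = 3804369280

3804369280


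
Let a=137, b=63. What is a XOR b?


137 ^ 63 = 182

182


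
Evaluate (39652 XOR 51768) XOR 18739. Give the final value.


Step 1: 39652 ^ 51768 = 20700
Step 2: 20700 ^ 18739 = 6639

6639


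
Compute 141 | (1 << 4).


141 | (1 << 4) = 141 | 16 = 157

157


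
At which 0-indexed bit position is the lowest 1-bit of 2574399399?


0b10011001011100100011011110100111. Lowest set bit at position 0

0


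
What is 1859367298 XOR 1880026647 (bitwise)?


0b1101110110100111011000110000010 ^ 0b1110000000011101110111000010111 = 0b11110110111010101111110010101 = 517824405

517824405


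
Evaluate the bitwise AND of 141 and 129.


0b10001101 & 0b10000001 = 0b10000001 = 129

129


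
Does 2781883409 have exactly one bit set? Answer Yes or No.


0b10100101110100000010110000010001. Multiple bits set => No

No


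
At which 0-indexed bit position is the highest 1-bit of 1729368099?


0b1100111000101000001000000100011. Highest set bit at position 30

30


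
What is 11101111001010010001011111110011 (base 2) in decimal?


11101111001010010001011111110011 in decimal = 4012447731

4012447731


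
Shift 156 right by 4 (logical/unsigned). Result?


0b10011100 >> 4 = 0b1001 = 9

9


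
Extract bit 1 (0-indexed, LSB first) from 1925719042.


0b1110010110010000010010000000010, position 1 = 1

1


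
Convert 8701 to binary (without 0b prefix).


8701 = 10000111111101 in binary

10000111111101


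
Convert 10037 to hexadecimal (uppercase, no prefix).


10037 = 2735 hex

2735


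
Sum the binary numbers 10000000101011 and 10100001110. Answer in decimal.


10000000101011 + 10100001110 = 10010100111001 = 9529

9529


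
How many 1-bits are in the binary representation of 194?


0b11000010 has 3 set bits

3


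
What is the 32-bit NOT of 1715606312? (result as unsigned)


~0b1100110010000100001001100101000 = 0b10011001101111011110110011010111 = 2579360983 (32-bit unsigned)

2579360983


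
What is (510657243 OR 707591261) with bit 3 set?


Step 1: 510657243 | 707591261 = 1048379103
Step 2: 1048379103 | (1 << 3) = 1048379103 | 8 = 1048379103

1048379103


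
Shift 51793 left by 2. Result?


0b1100101001010001 << 2 = 0b110010100101000100 = 207172

207172


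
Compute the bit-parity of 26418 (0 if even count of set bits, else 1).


0b110011100110010 has 8 ones => parity 0

0


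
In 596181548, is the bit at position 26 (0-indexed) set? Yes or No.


0b100011100010010000001000101100, bit 26 = 0. No

No


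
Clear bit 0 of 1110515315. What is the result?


1110515315 & ~(1 << 0) = 1110515314

1110515314


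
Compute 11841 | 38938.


0b10111001000001 | 0b1001100000011010 = 0b1011111001011011 = 48731

48731


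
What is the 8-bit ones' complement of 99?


99 ^ 255 = 156

156


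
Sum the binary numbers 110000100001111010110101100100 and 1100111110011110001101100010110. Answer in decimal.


110000100001111010110101100100 + 1100111110011110001101100010110 = 10011000010101101100100001111010 = 2555824250

2555824250


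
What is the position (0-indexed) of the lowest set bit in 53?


0b110101. Lowest set bit at position 0

0


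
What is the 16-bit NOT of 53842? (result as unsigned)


~0b1101001001010010 = 0b10110110101101 = 11693 (16-bit unsigned)

11693


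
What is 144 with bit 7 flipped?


144 ^ (1 << 7) = 144 ^ 128 = 16

16


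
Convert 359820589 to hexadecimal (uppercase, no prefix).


359820589 = 15726D2D hex

15726D2D


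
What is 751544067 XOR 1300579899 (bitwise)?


0b101100110010111010011100000011 ^ 0b1001101100001010100011000111011 = 0b1100001010011101110000100111000 = 1632559416

1632559416


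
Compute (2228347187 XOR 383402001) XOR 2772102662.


Step 1: 2228347187 ^ 383402001 = 2450235682
Step 2: 2450235682 ^ 2772102662 = 925978404

925978404


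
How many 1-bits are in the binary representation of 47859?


0b1011101011110011 has 11 set bits

11


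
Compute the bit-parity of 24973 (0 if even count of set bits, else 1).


0b110000110001101 has 7 ones => parity 1

1


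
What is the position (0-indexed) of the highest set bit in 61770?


0b1111000101001010. Highest set bit at position 15

15


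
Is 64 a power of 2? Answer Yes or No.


0b1000000. Only one bit set => Yes

Yes


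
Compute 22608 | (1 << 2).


22608 | (1 << 2) = 22608 | 4 = 22612

22612


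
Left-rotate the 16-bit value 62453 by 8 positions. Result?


Rotate 0b1111001111110101 left by 8 (16-bit) = 0b1111010111110011 = 62963

62963


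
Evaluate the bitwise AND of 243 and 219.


0b11110011 & 0b11011011 = 0b11010011 = 211

211


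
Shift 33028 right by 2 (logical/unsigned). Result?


0b1000000100000100 >> 2 = 0b10000001000001 = 8257

8257


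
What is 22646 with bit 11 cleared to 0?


22646 & ~(1 << 11) = 20598

20598


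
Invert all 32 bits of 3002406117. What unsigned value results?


3002406117 ^ 4294967295 = 1292561178

1292561178


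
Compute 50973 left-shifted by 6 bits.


0b1100011100011101 << 6 = 0b1100011100011101000000 = 3262272

3262272


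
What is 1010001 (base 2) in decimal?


1010001 in decimal = 81

81


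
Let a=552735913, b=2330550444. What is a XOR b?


552735913 ^ 2330550444 = 2853925893

2853925893


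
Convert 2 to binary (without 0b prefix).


2 = 10 in binary

10


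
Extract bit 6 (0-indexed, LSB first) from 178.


0b10110010, position 6 = 0

0


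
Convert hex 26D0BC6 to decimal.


26D0BC6 hex = 40700870 decimal

40700870


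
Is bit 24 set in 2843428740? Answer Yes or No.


0b10101001011110110100011110000100, bit 24 = 1. Yes

Yes


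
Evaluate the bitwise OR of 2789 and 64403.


0b101011100101 | 0b1111101110010011 = 0b1111101111110111 = 64503

64503


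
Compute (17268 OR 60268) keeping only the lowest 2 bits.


Step 1: 17268 | 60268 = 60284
Step 2: 60284 & 3 = 0

0


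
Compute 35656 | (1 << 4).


35656 | (1 << 4) = 35656 | 16 = 35672

35672


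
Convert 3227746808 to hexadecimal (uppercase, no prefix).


3227746808 = C06381F8 hex

C06381F8


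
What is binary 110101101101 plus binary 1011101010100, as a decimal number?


110101101101 + 1011101010100 = 10010011000001 = 9409

9409


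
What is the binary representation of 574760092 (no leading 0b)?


574760092 = 100010010000100010010010011100 in binary

100010010000100010010010011100


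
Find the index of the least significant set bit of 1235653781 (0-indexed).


0b1001001101001101001010010010101. Lowest set bit at position 0

0


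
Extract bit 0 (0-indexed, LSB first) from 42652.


0b1010011010011100, position 0 = 0

0


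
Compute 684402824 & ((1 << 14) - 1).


684402824 & 16383 = 10376

10376


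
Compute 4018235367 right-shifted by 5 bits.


0b11101111100000010110011111100111 >> 5 = 0b111011111000000101100111111 = 125569855

125569855


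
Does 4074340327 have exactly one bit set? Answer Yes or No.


0b11110010110110010111111111100111. Multiple bits set => No

No


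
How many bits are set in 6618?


0b1100111011010 has 8 set bits

8


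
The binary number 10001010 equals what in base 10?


10001010 in decimal = 138

138


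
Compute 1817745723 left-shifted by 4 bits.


0b1101100010110001001100100111011 << 4 = 0b11011000101100010011001001110110000 = 29083931568

29083931568


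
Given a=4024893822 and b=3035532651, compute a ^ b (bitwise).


4024893822 ^ 3035532651 = 1527352341

1527352341


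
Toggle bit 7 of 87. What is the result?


87 ^ (1 << 7) = 87 ^ 128 = 215

215


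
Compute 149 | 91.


0b10010101 | 0b1011011 = 0b11011111 = 223

223


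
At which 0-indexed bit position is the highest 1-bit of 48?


0b110000. Highest set bit at position 5

5


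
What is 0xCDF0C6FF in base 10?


CDF0C6FF hex = 3455108863 decimal

3455108863


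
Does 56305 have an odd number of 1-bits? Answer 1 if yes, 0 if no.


0b1101101111110001 has 11 ones => parity 1

1


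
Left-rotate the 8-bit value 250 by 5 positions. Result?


Rotate 0b11111010 left by 5 (8-bit) = 0b1011111 = 95

95


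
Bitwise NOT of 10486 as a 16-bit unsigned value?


~0b10100011110110 = 0b1101011100001001 = 55049 (16-bit unsigned)

55049


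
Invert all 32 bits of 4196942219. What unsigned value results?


4196942219 ^ 4294967295 = 98025076

98025076


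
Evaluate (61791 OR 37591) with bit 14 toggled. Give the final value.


Step 1: 61791 | 37591 = 62431
Step 2: 62431 ^ (1 << 14) = 62431 ^ 16384 = 46047

46047


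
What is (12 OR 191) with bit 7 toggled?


Step 1: 12 | 191 = 191
Step 2: 191 ^ (1 << 7) = 191 ^ 128 = 63

63


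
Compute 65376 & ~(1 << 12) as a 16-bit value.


65376 & ~(1 << 12) = 61280

61280


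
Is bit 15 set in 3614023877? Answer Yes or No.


0b11010111011010011010000011000101, bit 15 = 1. Yes

Yes


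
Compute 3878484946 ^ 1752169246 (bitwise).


0b11100111001011001111101111010010 ^ 0b1101000011011111111101100011110 = 0b10001111010000110000000011001100 = 2403533004

2403533004


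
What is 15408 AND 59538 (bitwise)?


0b11110000110000 & 0b1110100010010010 = 0b10100000010000 = 10256

10256


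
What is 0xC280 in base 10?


C280 hex = 49792 decimal

49792


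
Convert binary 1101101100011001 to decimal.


1101101100011001 in decimal = 56089

56089


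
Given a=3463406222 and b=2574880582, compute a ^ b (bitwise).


3463406222 ^ 2574880582 = 1461120456

1461120456


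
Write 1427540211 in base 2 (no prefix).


1427540211 = 1010101000101101000100011110011 in binary

1010101000101101000100011110011


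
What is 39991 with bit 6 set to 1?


39991 | (1 << 6) = 39991 | 64 = 40055

40055


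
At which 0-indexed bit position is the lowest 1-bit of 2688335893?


0b10100000001111001100000000010101. Lowest set bit at position 0

0


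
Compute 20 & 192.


0b10100 & 0b11000000 = 0b0 = 0

0


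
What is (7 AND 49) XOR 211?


Step 1: 7 & 49 = 1
Step 2: 1 ^ 211 = 210

210


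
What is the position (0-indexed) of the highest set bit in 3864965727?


0b11100110010111101011001001011111. Highest set bit at position 31

31


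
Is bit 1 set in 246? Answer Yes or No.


0b11110110, bit 1 = 1. Yes

Yes


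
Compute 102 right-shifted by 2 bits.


0b1100110 >> 2 = 0b11001 = 25

25


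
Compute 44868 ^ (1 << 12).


44868 ^ (1 << 12) = 44868 ^ 4096 = 48964

48964


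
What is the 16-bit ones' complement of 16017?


16017 ^ 65535 = 49518

49518


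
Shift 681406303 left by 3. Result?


0b101000100111010110111101011111 << 3 = 0b101000100111010110111101011111000 = 5451250424

5451250424


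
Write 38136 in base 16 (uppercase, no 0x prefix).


38136 = 94F8 hex

94F8


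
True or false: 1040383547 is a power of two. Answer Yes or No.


0b111110000000101111111000111011. Multiple bits set => No

No


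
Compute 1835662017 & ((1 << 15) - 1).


1835662017 & 32767 = 31425

31425


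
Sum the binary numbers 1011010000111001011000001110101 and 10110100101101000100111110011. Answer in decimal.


1011010000111001011000001110101 + 10110100101101000100111110011 = 1110000101100110011101001101000 = 1890794088

1890794088


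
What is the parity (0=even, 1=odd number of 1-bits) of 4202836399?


0b11111010100000100011000110101111 has 17 ones => parity 1

1


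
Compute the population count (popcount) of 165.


0b10100101 has 4 set bits

4


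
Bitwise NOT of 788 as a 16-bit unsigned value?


~0b1100010100 = 0b1111110011101011 = 64747 (16-bit unsigned)

64747


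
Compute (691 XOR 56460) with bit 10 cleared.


Step 1: 691 ^ 56460 = 56895
Step 2: 56895 & ~(1 << 10) = 55871

55871


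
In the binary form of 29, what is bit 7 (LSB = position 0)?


0b11101, position 7 = 0

0


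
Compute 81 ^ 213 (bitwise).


0b1010001 ^ 0b11010101 = 0b10000100 = 132

132


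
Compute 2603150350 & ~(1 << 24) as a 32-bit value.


2603150350 & ~(1 << 24) = 2586373134

2586373134


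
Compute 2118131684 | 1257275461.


0b1111110010000000001111111100100 | 0b1001010111100001000000001000101 = 0b1111110111100001001111111100101 = 2129698789

2129698789


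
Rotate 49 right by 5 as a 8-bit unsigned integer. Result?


Rotate 0b110001 right by 5 (8-bit) = 0b10001001 = 137

137


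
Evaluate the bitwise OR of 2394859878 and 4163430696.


0b10001110101111101010100101100110 | 0b11111000001010001110100100101000 = 0b11111110101111101110100101101110 = 4273924462

4273924462


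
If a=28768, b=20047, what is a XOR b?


28768 ^ 20047 = 15919

15919


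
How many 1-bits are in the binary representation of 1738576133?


0b1100111101000001001000100000101 has 12 set bits

12


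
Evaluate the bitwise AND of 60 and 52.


0b111100 & 0b110100 = 0b110100 = 52

52


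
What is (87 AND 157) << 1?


Step 1: 87 & 157 = 21
Step 2: 21 << 1 = 42

42


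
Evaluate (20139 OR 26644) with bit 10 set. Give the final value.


Step 1: 20139 | 26644 = 28351
Step 2: 28351 | (1 << 10) = 28351 | 1024 = 28351

28351


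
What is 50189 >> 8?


0b1100010000001101 >> 8 = 0b11000100 = 196

196


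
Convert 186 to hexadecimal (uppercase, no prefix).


186 = BA hex

BA


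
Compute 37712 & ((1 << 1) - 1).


37712 & 1 = 0

0


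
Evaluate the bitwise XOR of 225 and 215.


0b11100001 ^ 0b11010111 = 0b110110 = 54

54


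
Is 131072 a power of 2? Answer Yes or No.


0b100000000000000000. Only one bit set => Yes

Yes


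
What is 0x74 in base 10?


74 hex = 116 decimal

116


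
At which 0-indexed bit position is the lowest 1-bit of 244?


0b11110100. Lowest set bit at position 2

2


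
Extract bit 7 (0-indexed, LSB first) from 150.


0b10010110, position 7 = 1

1


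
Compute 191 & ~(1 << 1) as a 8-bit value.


191 & ~(1 << 1) = 189

189


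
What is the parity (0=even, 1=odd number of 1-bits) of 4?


0b100 has 1 ones => parity 1

1


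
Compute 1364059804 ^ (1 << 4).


1364059804 ^ (1 << 4) = 1364059804 ^ 16 = 1364059788

1364059788


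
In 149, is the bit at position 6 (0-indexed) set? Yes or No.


0b10010101, bit 6 = 0. No

No


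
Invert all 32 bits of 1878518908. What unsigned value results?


1878518908 ^ 4294967295 = 2416448387

2416448387


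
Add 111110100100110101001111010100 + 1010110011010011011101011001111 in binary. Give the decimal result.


111110100100110101001111010100 + 1010110011010011011101011001111 = 10010100111111010000111010100011 = 2499612323

2499612323


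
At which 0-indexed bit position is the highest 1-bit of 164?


0b10100100. Highest set bit at position 7

7


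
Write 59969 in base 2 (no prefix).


59969 = 1110101001000001 in binary

1110101001000001


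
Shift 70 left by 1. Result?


0b1000110 << 1 = 0b10001100 = 140

140


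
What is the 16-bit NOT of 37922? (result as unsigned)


~0b1001010000100010 = 0b110101111011101 = 27613 (16-bit unsigned)

27613


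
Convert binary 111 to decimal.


111 in decimal = 7

7


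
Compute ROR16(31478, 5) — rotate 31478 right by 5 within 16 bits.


Rotate 0b111101011110110 right by 5 (16-bit) = 0b1011001111010111 = 46039

46039


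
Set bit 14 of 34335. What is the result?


34335 | (1 << 14) = 34335 | 16384 = 50719

50719


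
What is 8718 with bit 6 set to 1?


8718 | (1 << 6) = 8718 | 64 = 8782

8782
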